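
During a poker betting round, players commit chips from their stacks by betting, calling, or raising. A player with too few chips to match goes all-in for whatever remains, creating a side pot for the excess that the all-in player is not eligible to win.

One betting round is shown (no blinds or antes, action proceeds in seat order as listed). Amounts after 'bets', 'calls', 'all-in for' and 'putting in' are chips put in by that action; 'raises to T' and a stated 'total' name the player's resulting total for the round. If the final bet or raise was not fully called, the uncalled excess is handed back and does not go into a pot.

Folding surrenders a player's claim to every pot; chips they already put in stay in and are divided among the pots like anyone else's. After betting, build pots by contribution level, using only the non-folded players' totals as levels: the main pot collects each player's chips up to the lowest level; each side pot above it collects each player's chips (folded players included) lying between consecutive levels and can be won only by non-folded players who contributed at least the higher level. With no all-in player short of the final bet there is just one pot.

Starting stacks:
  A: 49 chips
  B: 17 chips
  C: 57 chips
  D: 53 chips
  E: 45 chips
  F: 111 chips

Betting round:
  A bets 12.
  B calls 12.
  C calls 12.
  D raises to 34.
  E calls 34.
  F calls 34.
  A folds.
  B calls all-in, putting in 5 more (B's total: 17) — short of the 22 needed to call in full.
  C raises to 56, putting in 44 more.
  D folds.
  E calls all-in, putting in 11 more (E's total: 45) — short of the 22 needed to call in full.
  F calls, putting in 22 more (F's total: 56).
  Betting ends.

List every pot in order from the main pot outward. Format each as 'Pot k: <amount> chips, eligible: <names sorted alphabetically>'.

Contributions: A=12, B=17, C=56, D=34, E=45, F=56
Folded: A, D
Pot levels (distinct totals of non-folded players): 17, 45, 56
Layer 1-17: A 12 + B 17 + C 17 + D 17 + E 17 + F 17 = 97 chips; eligible B, C, E, F
Layer 18-45: C 28 + D 17 + E 28 + F 28 = 101 chips; eligible C, E, F
Layer 46-56: 11 each from C, F = 11*2 = 22 chips; eligible C, F

Pot 1: 97 chips, eligible: B, C, E, F
Pot 2: 101 chips, eligible: C, E, F
Pot 3: 22 chips, eligible: C, F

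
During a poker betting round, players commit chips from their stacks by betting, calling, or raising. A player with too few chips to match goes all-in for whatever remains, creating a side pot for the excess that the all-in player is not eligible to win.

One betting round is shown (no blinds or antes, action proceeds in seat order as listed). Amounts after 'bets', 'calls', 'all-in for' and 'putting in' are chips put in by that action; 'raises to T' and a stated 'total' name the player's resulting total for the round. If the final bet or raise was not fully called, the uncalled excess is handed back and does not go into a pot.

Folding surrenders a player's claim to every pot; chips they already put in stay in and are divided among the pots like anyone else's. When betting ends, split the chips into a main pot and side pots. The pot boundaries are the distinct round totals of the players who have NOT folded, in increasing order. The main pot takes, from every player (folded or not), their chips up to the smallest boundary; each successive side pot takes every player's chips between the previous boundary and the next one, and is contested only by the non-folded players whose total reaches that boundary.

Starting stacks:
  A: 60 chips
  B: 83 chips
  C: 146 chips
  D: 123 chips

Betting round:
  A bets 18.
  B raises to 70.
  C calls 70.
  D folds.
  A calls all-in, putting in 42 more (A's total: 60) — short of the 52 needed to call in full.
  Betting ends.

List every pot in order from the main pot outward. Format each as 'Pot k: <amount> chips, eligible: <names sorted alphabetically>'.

Pot 1: 180 chips, eligible: A, B, C
Pot 2: 20 chips, eligible: B, C

Derivation:
Contributions: A=60, B=70, C=70
Folded: D
Pot levels (distinct totals of non-folded players): 60, 70
Layer 1-60: 60 each from A, B, C = 60*3 = 180 chips; eligible A, B, C
Layer 61-70: 10 each from B, C = 10*2 = 20 chips; eligible B, C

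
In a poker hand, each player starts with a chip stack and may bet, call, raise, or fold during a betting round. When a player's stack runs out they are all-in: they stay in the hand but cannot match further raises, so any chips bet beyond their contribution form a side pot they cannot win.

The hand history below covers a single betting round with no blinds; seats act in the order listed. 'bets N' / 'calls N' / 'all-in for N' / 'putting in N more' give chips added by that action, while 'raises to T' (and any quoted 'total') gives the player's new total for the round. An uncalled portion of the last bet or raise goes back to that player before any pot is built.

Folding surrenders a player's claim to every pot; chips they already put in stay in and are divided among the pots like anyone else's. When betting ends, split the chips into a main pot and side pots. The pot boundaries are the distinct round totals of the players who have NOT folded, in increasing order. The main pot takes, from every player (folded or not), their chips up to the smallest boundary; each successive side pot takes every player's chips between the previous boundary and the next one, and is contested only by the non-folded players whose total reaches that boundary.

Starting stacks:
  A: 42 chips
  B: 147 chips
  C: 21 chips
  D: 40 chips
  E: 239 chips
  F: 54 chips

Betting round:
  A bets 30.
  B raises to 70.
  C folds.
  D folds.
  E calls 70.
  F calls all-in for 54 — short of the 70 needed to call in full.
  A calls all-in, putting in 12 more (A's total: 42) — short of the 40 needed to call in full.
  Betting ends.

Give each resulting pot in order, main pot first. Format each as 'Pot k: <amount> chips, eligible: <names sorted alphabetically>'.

Pot 1: 168 chips, eligible: A, B, E, F
Pot 2: 36 chips, eligible: B, E, F
Pot 3: 32 chips, eligible: B, E

Derivation:
Contributions: A=42, B=70, E=70, F=54
Folded: C, D
Pot levels (distinct totals of non-folded players): 42, 54, 70
Layer 1-42: 42 each from A, B, E, F = 42*4 = 168 chips; eligible A, B, E, F
Layer 43-54: 12 each from B, E, F = 12*3 = 36 chips; eligible B, E, F
Layer 55-70: 16 each from B, E = 16*2 = 32 chips; eligible B, E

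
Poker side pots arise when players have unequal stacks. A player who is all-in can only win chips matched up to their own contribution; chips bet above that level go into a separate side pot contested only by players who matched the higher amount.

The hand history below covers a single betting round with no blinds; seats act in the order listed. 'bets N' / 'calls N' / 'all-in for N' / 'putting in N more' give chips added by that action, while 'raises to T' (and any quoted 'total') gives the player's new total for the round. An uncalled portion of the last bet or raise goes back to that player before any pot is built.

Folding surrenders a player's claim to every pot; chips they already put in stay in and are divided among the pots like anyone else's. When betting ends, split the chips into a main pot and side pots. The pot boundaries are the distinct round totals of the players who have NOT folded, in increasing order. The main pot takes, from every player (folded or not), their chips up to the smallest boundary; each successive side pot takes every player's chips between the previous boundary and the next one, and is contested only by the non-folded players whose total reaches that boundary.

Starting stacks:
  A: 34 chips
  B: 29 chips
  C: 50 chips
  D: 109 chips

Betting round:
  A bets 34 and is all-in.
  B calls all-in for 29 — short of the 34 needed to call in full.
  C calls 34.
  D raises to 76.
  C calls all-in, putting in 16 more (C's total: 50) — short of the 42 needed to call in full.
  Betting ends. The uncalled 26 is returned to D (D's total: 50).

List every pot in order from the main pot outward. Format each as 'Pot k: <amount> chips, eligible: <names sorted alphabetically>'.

Contributions (after 26 returned to D): A=34, B=29, C=50, D=50
Pot levels (distinct totals of non-folded players): 29, 34, 50
Layer 1-29: 29 each from A, B, C, D = 29*4 = 116 chips; eligible A, B, C, D
Layer 30-34: 5 each from A, C, D = 5*3 = 15 chips; eligible A, C, D
Layer 35-50: 16 each from C, D = 16*2 = 32 chips; eligible C, D

Pot 1: 116 chips, eligible: A, B, C, D
Pot 2: 15 chips, eligible: A, C, D
Pot 3: 32 chips, eligible: C, D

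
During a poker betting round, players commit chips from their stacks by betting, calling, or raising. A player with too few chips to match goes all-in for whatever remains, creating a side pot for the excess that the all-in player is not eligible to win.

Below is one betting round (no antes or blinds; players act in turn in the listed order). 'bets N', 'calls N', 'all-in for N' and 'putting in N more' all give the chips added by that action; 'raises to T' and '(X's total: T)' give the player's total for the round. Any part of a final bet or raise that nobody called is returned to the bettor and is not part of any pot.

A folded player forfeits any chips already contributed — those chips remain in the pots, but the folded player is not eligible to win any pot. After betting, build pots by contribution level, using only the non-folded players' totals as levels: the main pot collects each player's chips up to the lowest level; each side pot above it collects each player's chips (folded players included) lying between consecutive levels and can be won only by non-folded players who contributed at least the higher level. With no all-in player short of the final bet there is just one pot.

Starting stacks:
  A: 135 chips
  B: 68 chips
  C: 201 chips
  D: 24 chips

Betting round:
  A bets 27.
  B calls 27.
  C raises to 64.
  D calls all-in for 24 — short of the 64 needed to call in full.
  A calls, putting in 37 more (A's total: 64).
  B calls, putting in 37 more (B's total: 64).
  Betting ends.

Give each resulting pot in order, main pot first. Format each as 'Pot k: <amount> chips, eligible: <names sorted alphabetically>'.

Pot 1: 96 chips, eligible: A, B, C, D
Pot 2: 120 chips, eligible: A, B, C

Derivation:
Contributions: A=64, B=64, C=64, D=24
Pot levels (distinct totals of non-folded players): 24, 64
Layer 1-24: 24 each from A, B, C, D = 24*4 = 96 chips; eligible A, B, C, D
Layer 25-64: 40 each from A, B, C = 40*3 = 120 chips; eligible A, B, C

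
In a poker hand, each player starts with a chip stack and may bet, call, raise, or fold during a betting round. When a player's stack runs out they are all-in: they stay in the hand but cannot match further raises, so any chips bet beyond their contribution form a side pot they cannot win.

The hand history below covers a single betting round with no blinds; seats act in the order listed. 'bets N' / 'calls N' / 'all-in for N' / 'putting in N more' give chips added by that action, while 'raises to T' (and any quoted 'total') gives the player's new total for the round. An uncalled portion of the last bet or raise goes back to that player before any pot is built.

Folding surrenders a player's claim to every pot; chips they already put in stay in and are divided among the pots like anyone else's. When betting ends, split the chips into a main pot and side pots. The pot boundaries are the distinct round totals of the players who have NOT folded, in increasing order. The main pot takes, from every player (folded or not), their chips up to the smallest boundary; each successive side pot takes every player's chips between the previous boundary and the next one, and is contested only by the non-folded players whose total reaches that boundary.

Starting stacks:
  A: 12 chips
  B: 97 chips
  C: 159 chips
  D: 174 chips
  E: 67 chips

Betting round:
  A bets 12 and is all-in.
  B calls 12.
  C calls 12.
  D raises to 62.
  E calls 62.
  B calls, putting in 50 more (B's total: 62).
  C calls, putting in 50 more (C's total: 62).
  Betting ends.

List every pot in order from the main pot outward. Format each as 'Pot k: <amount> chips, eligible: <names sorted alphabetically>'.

Pot 1: 60 chips, eligible: A, B, C, D, E
Pot 2: 200 chips, eligible: B, C, D, E

Derivation:
Contributions: A=12, B=62, C=62, D=62, E=62
Pot levels (distinct totals of non-folded players): 12, 62
Layer 1-12: 12 each from A, B, C, D, E = 12*5 = 60 chips; eligible A, B, C, D, E
Layer 13-62: 50 each from B, C, D, E = 50*4 = 200 chips; eligible B, C, D, E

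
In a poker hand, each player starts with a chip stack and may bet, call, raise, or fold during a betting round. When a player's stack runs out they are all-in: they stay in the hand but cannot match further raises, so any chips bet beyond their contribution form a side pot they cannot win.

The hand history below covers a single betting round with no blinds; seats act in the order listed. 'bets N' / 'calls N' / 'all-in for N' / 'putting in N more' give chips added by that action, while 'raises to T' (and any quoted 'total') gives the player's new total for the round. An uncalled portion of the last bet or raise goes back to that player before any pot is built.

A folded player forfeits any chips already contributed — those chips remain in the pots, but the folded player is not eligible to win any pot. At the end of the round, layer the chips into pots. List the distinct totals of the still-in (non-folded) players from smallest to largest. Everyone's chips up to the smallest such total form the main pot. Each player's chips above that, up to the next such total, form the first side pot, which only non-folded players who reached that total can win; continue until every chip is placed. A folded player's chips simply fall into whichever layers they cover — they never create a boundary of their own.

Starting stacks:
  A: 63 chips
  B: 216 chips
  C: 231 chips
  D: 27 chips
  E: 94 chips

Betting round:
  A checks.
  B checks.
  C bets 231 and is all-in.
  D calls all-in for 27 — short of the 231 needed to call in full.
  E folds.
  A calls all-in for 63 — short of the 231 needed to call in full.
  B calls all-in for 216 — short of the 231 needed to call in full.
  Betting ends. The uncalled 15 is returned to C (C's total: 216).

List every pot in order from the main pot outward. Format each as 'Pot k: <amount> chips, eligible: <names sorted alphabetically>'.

Pot 1: 108 chips, eligible: A, B, C, D
Pot 2: 108 chips, eligible: A, B, C
Pot 3: 306 chips, eligible: B, C

Derivation:
Contributions (after 15 returned to C): A=63, B=216, C=216, D=27
Folded: E
Pot levels (distinct totals of non-folded players): 27, 63, 216
Layer 1-27: 27 each from A, B, C, D = 27*4 = 108 chips; eligible A, B, C, D
Layer 28-63: 36 each from A, B, C = 36*3 = 108 chips; eligible A, B, C
Layer 64-216: 153 each from B, C = 153*2 = 306 chips; eligible B, C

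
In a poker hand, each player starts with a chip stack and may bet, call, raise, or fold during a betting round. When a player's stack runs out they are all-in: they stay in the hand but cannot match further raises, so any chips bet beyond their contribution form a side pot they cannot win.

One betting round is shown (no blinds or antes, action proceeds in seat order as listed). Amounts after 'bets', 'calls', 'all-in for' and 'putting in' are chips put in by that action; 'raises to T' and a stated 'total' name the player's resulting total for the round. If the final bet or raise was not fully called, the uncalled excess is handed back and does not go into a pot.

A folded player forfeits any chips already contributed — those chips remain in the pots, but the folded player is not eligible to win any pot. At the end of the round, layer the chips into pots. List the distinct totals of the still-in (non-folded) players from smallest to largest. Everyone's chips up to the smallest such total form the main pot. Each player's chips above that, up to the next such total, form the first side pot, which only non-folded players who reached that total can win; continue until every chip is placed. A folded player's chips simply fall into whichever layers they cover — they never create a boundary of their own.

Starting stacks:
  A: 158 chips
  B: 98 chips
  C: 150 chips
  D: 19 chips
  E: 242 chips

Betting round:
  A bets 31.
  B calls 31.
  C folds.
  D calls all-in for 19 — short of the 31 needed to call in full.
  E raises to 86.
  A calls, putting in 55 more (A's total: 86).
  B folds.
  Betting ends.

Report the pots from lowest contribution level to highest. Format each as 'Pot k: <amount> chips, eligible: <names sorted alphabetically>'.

Contributions: A=86, B=31, D=19, E=86
Folded: B, C
Pot levels (distinct totals of non-folded players): 19, 86
Layer 1-19: 19 each from A, B, D, E = 19*4 = 76 chips; eligible A, D, E
Layer 20-86: A 67 + B 12 + E 67 = 146 chips; eligible A, E

Pot 1: 76 chips, eligible: A, D, E
Pot 2: 146 chips, eligible: A, E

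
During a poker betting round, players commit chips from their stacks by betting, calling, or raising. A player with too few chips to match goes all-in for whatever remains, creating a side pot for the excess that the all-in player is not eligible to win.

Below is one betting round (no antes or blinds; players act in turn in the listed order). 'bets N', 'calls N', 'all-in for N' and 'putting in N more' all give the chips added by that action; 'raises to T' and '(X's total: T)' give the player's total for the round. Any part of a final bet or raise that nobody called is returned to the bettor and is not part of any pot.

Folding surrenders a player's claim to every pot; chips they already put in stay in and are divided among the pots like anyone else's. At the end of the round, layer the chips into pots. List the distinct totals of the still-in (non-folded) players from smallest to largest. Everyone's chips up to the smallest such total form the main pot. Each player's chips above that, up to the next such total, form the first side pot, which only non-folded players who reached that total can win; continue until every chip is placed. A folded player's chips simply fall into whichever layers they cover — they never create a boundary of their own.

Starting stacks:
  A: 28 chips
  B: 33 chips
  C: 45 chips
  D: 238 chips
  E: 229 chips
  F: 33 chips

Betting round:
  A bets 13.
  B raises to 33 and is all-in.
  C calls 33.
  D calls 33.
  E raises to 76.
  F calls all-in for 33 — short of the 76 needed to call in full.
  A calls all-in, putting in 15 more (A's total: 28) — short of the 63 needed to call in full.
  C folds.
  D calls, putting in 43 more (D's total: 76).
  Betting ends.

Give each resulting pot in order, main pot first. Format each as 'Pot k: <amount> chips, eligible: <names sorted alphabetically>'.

Pot 1: 168 chips, eligible: A, B, D, E, F
Pot 2: 25 chips, eligible: B, D, E, F
Pot 3: 86 chips, eligible: D, E

Derivation:
Contributions: A=28, B=33, C=33, D=76, E=76, F=33
Folded: C
Pot levels (distinct totals of non-folded players): 28, 33, 76
Layer 1-28: 28 each from A, B, C, D, E, F = 28*6 = 168 chips; eligible A, B, D, E, F
Layer 29-33: 5 each from B, C, D, E, F = 5*5 = 25 chips; eligible B, D, E, F
Layer 34-76: 43 each from D, E = 43*2 = 86 chips; eligible D, E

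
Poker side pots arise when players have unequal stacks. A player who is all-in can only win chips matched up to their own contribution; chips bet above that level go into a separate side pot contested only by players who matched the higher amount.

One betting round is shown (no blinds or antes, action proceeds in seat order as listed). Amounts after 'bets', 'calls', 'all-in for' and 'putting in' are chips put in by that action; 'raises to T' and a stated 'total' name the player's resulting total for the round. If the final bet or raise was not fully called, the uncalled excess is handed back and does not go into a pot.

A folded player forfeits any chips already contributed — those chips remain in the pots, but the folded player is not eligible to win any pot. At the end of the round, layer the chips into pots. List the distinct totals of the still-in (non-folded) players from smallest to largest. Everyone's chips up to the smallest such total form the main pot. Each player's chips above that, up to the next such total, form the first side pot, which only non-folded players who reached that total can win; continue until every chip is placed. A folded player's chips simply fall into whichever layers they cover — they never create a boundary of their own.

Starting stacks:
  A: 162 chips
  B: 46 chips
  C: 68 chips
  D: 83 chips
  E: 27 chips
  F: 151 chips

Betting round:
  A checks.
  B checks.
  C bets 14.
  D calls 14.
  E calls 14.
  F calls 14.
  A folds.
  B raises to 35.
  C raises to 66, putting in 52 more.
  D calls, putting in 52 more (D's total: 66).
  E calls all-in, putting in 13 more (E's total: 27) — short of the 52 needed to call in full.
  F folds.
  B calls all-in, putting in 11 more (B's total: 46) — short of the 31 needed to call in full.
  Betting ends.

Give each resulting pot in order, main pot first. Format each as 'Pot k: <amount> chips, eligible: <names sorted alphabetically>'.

Pot 1: 122 chips, eligible: B, C, D, E
Pot 2: 57 chips, eligible: B, C, D
Pot 3: 40 chips, eligible: C, D

Derivation:
Contributions: B=46, C=66, D=66, E=27, F=14
Folded: A, F
Pot levels (distinct totals of non-folded players): 27, 46, 66
Layer 1-27: B 27 + C 27 + D 27 + E 27 + F 14 = 122 chips; eligible B, C, D, E
Layer 28-46: 19 each from B, C, D = 19*3 = 57 chips; eligible B, C, D
Layer 47-66: 20 each from C, D = 20*2 = 40 chips; eligible C, D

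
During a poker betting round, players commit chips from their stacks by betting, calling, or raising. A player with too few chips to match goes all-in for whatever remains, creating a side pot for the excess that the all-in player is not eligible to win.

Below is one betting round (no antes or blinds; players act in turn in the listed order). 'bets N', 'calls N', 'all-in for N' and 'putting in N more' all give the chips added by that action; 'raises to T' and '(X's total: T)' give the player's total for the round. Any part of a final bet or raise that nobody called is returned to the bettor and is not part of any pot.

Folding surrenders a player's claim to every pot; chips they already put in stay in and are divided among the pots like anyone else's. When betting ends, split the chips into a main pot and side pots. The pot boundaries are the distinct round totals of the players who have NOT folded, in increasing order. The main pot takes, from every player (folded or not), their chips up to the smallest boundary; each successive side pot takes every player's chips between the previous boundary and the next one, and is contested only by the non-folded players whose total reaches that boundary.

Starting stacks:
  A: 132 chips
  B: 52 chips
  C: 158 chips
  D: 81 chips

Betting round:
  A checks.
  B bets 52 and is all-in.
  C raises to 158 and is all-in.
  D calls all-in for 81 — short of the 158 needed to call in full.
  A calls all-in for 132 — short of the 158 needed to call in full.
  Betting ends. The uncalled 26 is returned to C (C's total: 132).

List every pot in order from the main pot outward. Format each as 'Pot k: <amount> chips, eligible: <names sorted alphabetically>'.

Pot 1: 208 chips, eligible: A, B, C, D
Pot 2: 87 chips, eligible: A, C, D
Pot 3: 102 chips, eligible: A, C

Derivation:
Contributions (after 26 returned to C): A=132, B=52, C=132, D=81
Pot levels (distinct totals of non-folded players): 52, 81, 132
Layer 1-52: 52 each from A, B, C, D = 52*4 = 208 chips; eligible A, B, C, D
Layer 53-81: 29 each from A, C, D = 29*3 = 87 chips; eligible A, C, D
Layer 82-132: 51 each from A, C = 51*2 = 102 chips; eligible A, C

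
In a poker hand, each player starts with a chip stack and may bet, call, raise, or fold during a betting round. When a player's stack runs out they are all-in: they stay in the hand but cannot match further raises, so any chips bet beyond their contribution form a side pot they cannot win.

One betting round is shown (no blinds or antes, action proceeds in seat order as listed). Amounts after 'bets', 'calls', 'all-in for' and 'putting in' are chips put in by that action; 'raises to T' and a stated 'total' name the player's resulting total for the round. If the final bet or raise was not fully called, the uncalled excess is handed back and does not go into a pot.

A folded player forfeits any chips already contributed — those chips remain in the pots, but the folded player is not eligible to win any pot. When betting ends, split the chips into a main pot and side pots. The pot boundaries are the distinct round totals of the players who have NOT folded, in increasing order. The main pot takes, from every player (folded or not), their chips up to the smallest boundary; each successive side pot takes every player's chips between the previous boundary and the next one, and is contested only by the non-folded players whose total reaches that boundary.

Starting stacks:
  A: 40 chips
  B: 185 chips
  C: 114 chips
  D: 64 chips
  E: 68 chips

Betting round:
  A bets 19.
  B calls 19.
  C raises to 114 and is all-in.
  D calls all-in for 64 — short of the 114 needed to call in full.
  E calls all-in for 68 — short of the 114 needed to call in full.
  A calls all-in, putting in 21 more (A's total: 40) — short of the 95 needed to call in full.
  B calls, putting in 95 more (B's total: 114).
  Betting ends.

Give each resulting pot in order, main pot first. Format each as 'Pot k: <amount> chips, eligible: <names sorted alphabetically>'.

Pot 1: 200 chips, eligible: A, B, C, D, E
Pot 2: 96 chips, eligible: B, C, D, E
Pot 3: 12 chips, eligible: B, C, E
Pot 4: 92 chips, eligible: B, C

Derivation:
Contributions: A=40, B=114, C=114, D=64, E=68
Pot levels (distinct totals of non-folded players): 40, 64, 68, 114
Layer 1-40: 40 each from A, B, C, D, E = 40*5 = 200 chips; eligible A, B, C, D, E
Layer 41-64: 24 each from B, C, D, E = 24*4 = 96 chips; eligible B, C, D, E
Layer 65-68: 4 each from B, C, E = 4*3 = 12 chips; eligible B, C, E
Layer 69-114: 46 each from B, C = 46*2 = 92 chips; eligible B, C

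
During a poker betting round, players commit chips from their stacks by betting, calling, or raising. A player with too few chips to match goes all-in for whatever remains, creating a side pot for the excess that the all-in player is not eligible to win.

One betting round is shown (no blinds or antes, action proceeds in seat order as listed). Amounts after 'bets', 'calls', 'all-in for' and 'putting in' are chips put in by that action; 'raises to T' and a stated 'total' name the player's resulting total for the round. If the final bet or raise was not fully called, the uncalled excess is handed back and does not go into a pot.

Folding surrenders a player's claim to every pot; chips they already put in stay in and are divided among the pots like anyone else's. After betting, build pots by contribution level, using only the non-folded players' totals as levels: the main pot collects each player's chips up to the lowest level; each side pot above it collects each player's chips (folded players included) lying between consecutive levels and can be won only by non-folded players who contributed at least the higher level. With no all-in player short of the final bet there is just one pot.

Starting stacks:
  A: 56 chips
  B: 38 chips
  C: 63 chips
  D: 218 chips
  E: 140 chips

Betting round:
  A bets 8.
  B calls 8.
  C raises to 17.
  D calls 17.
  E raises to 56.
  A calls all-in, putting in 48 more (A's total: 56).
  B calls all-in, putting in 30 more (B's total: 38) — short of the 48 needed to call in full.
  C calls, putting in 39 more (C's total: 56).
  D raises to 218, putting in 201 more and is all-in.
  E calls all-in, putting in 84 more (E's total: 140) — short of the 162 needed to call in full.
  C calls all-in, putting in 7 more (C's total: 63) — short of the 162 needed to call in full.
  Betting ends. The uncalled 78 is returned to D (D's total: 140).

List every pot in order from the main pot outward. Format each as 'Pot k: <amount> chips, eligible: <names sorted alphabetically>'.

Pot 1: 190 chips, eligible: A, B, C, D, E
Pot 2: 72 chips, eligible: A, C, D, E
Pot 3: 21 chips, eligible: C, D, E
Pot 4: 154 chips, eligible: D, E

Derivation:
Contributions (after 78 returned to D): A=56, B=38, C=63, D=140, E=140
Pot levels (distinct totals of non-folded players): 38, 56, 63, 140
Layer 1-38: 38 each from A, B, C, D, E = 38*5 = 190 chips; eligible A, B, C, D, E
Layer 39-56: 18 each from A, C, D, E = 18*4 = 72 chips; eligible A, C, D, E
Layer 57-63: 7 each from C, D, E = 7*3 = 21 chips; eligible C, D, E
Layer 64-140: 77 each from D, E = 77*2 = 154 chips; eligible D, E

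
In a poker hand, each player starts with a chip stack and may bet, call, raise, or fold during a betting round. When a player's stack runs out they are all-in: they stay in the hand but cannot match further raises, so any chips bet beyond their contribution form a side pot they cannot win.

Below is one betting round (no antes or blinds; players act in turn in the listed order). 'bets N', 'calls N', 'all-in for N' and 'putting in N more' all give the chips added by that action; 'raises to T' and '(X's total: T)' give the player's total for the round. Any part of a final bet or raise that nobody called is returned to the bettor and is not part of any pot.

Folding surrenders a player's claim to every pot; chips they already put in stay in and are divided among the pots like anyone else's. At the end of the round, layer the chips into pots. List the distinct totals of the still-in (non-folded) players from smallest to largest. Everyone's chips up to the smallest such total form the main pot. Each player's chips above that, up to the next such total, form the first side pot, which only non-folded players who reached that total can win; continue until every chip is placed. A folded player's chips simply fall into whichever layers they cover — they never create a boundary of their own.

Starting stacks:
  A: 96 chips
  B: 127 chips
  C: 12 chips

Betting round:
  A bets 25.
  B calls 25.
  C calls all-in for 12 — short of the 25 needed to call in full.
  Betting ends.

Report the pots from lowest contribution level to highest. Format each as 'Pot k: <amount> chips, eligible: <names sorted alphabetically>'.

Contributions: A=25, B=25, C=12
Pot levels (distinct totals of non-folded players): 12, 25
Layer 1-12: 12 each from A, B, C = 12*3 = 36 chips; eligible A, B, C
Layer 13-25: 13 each from A, B = 13*2 = 26 chips; eligible A, B

Pot 1: 36 chips, eligible: A, B, C
Pot 2: 26 chips, eligible: A, B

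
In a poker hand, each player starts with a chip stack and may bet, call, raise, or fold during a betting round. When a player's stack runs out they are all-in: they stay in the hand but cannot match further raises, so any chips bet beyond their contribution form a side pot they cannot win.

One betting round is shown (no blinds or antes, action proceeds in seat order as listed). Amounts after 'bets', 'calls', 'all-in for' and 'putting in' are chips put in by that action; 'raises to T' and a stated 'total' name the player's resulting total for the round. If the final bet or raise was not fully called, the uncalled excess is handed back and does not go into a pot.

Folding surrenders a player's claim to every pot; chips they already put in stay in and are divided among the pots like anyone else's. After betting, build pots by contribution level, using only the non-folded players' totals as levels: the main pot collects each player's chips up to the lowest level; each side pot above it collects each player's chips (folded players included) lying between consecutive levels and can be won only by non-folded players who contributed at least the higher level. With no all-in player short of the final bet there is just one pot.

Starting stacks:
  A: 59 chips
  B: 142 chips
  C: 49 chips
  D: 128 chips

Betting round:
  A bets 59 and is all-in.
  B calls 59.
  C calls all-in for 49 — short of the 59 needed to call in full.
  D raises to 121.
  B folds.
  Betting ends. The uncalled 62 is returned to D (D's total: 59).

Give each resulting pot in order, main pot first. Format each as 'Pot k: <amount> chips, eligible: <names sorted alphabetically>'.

Contributions (after 62 returned to D): A=59, B=59, C=49, D=59
Folded: B
Pot levels (distinct totals of non-folded players): 49, 59
Layer 1-49: 49 each from A, B, C, D = 49*4 = 196 chips; eligible A, C, D
Layer 50-59: 10 each from A, B, D = 10*3 = 30 chips; eligible A, D

Pot 1: 196 chips, eligible: A, C, D
Pot 2: 30 chips, eligible: A, D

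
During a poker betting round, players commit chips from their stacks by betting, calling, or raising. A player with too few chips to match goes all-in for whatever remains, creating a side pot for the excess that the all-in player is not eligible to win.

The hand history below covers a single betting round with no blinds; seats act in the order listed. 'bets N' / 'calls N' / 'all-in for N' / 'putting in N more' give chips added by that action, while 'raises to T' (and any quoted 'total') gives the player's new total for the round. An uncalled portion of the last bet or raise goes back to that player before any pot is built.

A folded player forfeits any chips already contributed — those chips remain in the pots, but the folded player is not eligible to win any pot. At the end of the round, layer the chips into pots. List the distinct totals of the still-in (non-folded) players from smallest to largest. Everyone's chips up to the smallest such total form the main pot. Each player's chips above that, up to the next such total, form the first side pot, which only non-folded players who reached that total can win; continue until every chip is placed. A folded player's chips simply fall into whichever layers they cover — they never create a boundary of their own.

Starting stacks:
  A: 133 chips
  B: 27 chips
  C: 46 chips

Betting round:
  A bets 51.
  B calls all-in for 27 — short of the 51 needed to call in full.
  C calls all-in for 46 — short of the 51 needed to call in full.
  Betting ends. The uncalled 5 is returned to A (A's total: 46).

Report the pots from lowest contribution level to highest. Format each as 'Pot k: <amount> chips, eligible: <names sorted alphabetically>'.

Contributions (after 5 returned to A): A=46, B=27, C=46
Pot levels (distinct totals of non-folded players): 27, 46
Layer 1-27: 27 each from A, B, C = 27*3 = 81 chips; eligible A, B, C
Layer 28-46: 19 each from A, C = 19*2 = 38 chips; eligible A, C

Pot 1: 81 chips, eligible: A, B, C
Pot 2: 38 chips, eligible: A, C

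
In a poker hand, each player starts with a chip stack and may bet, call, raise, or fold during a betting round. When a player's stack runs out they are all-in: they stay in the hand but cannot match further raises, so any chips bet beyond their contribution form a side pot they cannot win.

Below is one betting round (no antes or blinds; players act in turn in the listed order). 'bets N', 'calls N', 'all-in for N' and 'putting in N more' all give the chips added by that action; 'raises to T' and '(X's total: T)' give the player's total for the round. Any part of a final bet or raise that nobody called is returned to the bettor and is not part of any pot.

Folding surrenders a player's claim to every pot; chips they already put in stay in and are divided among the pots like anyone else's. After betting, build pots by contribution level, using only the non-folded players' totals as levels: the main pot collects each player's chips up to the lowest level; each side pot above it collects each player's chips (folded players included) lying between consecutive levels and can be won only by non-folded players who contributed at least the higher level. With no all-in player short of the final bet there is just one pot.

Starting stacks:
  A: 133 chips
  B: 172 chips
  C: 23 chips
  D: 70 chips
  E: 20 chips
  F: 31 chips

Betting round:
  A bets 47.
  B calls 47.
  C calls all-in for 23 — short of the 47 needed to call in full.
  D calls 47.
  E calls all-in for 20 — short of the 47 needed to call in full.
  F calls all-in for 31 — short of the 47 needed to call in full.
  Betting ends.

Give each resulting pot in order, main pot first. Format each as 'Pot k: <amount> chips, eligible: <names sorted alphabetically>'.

Contributions: A=47, B=47, C=23, D=47, E=20, F=31
Pot levels (distinct totals of non-folded players): 20, 23, 31, 47
Layer 1-20: 20 each from A, B, C, D, E, F = 20*6 = 120 chips; eligible A, B, C, D, E, F
Layer 21-23: 3 each from A, B, C, D, F = 3*5 = 15 chips; eligible A, B, C, D, F
Layer 24-31: 8 each from A, B, D, F = 8*4 = 32 chips; eligible A, B, D, F
Layer 32-47: 16 each from A, B, D = 16*3 = 48 chips; eligible A, B, D

Pot 1: 120 chips, eligible: A, B, C, D, E, F
Pot 2: 15 chips, eligible: A, B, C, D, F
Pot 3: 32 chips, eligible: A, B, D, F
Pot 4: 48 chips, eligible: A, B, D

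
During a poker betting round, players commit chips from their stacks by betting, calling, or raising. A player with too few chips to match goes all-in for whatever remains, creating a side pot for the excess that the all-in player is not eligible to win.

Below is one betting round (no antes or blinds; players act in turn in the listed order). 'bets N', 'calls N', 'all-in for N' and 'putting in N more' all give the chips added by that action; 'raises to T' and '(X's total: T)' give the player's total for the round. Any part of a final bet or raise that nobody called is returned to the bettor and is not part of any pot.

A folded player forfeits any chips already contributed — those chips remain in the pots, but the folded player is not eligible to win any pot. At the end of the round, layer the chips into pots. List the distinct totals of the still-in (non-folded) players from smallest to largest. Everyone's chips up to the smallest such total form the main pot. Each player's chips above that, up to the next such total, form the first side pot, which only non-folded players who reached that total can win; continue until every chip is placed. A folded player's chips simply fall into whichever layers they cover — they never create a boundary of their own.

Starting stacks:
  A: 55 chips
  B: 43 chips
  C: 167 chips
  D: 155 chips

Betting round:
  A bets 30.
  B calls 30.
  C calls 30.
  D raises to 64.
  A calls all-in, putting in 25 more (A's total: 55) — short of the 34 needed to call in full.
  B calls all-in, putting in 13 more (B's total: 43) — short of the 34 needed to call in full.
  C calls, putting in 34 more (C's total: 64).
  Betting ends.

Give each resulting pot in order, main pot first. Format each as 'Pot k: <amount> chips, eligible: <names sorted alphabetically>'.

Contributions: A=55, B=43, C=64, D=64
Pot levels (distinct totals of non-folded players): 43, 55, 64
Layer 1-43: 43 each from A, B, C, D = 43*4 = 172 chips; eligible A, B, C, D
Layer 44-55: 12 each from A, C, D = 12*3 = 36 chips; eligible A, C, D
Layer 56-64: 9 each from C, D = 9*2 = 18 chips; eligible C, D

Pot 1: 172 chips, eligible: A, B, C, D
Pot 2: 36 chips, eligible: A, C, D
Pot 3: 18 chips, eligible: C, D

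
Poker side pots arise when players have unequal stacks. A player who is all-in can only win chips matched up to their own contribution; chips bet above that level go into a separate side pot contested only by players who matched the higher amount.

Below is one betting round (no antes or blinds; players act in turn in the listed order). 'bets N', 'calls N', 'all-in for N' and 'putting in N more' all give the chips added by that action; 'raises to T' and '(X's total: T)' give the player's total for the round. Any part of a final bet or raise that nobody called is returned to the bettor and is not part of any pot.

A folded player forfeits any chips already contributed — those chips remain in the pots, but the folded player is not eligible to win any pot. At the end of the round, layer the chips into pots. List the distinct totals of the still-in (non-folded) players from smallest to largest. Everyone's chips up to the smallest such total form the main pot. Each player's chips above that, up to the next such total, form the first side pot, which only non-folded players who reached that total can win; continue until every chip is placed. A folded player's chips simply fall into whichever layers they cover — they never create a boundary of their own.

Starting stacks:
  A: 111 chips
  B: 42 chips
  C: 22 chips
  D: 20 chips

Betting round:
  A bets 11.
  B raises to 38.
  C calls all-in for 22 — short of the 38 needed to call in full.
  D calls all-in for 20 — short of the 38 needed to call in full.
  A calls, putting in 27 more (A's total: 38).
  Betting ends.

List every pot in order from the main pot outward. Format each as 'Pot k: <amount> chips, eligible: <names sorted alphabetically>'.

Contributions: A=38, B=38, C=22, D=20
Pot levels (distinct totals of non-folded players): 20, 22, 38
Layer 1-20: 20 each from A, B, C, D = 20*4 = 80 chips; eligible A, B, C, D
Layer 21-22: 2 each from A, B, C = 2*3 = 6 chips; eligible A, B, C
Layer 23-38: 16 each from A, B = 16*2 = 32 chips; eligible A, B

Pot 1: 80 chips, eligible: A, B, C, D
Pot 2: 6 chips, eligible: A, B, C
Pot 3: 32 chips, eligible: A, B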